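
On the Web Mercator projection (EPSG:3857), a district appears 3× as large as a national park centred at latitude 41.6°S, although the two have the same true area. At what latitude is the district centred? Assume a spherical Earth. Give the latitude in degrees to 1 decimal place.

On Mercator, (apparent₁)/(apparent₂) = sec²φ₁ / sec²φ₂ when true areas are equal.
cos²φ₂ / cos²φ₁ = 3  ⇒  cos φ₁ = cos 41.6° / √3 = 0.7478/1.732 = 0.4317.
φ₁ = arccos(0.4317) ≈ 64.4°.

64.4°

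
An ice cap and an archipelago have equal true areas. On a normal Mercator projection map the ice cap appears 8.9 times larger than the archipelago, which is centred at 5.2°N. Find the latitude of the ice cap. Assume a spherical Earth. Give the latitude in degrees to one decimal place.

70.5°

On Mercator, (apparent₁)/(apparent₂) = sec²φ₁ / sec²φ₂ when true areas are equal.
cos²φ₂ / cos²φ₁ = 8.9  ⇒  cos φ₁ = cos 5.2° / √8.9 = 0.9959/2.983 = 0.3338.
φ₁ = arccos(0.3338) ≈ 70.5°.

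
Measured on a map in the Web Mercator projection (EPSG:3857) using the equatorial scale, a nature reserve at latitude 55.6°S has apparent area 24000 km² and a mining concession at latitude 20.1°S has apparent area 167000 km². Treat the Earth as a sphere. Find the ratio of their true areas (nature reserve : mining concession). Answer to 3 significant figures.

On Mercator the areal scale is sec²φ, so true area = apparent × cos²φ.
True area of nature reserve: 24000 × cos²(55.6°) = 24000 × 0.3192 = 7661 km².
True area of mining concession: 167000 × cos²(20.1°) = 167000 × 0.8819 = 147300 km².
Ratio = 7661 / 147300 ≈ 0.0520.

0.0520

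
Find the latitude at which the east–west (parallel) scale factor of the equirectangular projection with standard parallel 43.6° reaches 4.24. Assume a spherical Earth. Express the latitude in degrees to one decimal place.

In the equirectangular projection with standard parallel φ₀ = 43.6° (x = Rλ cos φ₀, y = Rφ), meridians are true-scale (h = 1) and the parallel scale is k = cos φ₀ / cos φ.
k = cos φ₀ / cos φ = 4.24  ⇒  cos φ = cos 43.6° / 4.24 = 0.1708.
φ = arccos(0.1708) ≈ 80.2°.

80.2°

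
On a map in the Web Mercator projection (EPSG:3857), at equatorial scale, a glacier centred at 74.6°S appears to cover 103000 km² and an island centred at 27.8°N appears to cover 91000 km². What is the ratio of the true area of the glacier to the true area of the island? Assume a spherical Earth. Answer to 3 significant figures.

On Mercator the areal scale is sec²φ, so true area = apparent × cos²φ.
True area of glacier: 103000 × cos²(74.6°) = 103000 × 0.07052 = 7264 km².
True area of island: 91000 × cos²(27.8°) = 91000 × 0.7825 = 71210 km².
Ratio = 7264 / 71210 ≈ 0.102.

0.102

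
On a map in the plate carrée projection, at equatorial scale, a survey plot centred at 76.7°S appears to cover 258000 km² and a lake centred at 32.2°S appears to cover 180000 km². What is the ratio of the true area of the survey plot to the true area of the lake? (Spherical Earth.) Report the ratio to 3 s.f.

On the plate carrée, areal scale = h·k = 1 × sec φ, so true area = apparent × cos φ.
True area of survey plot: 258000 × cos(76.7°) = 258000 × 0.2300 = 59350 km².
True area of lake: 180000 × cos(32.2°) = 180000 × 0.8462 = 152300 km².
Ratio = 59350 / 152300 ≈ 0.390.

0.390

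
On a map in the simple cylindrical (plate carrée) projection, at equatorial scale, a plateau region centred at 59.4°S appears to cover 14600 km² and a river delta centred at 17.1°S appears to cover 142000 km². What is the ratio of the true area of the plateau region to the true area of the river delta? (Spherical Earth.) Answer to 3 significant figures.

0.0548

Plate carrée has h = 1 and k = sec φ, giving areal scale sec φ; true area = (apparent area) · cos φ.
True area of plateau region: 14600 × cos(59.4°) = 14600 × 0.5090 = 7432 km².
True area of river delta: 142000 × cos(17.1°) = 142000 × 0.9558 = 135700 km².
Ratio = 7432 / 135700 ≈ 0.0548.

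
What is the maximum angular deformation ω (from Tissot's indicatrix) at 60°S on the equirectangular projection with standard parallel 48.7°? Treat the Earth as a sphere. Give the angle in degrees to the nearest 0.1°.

15.9°

With standard parallel φ₀ = 48.7°, the equirectangular projection gives x = Rλ cos φ₀, y = Rφ, so h = 1 and k = cos 48.7° / cos φ.
At 60°: h = 1.000, k = 1.320; principal scales a = 1.320, b = 1.000.
sin(ω/2) = (a − b)/(a + b) = 0.3200/2.320 = 0.1379, so ω = 2 arcsin(0.1379) ≈ 15.9°.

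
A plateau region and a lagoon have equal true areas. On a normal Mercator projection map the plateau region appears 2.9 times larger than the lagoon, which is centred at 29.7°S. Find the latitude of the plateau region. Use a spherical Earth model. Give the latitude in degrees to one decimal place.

59.3°

Mercator areal scale is sec²φ, so apparent-area ratio = sec²φ₁ / sec²φ₂ = cos²φ₂ / cos²φ₁.
cos²φ₂ / cos²φ₁ = 2.9  ⇒  cos φ₁ = cos 29.7° / √2.9 = 0.8686/1.703 = 0.5101.
φ₁ = arccos(0.5101) ≈ 59.3°.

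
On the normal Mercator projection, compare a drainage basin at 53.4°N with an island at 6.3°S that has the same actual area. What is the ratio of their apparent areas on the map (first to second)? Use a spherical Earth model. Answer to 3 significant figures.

On Mercator, area is exaggerated by sec²φ = 1/cos²φ.
At 53.4°: sec²(53.4°) = 1/0.5962² = 2.813.
At 6.3°: sec²(6.3°) = 1/0.9940² = 1.012.
Ratio = 2.813/1.012 = cos²(6.3°)/cos²(53.4°) ≈ 2.78.

2.78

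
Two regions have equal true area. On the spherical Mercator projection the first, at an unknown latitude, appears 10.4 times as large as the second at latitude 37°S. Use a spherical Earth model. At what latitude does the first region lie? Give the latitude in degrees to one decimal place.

Mercator areal scale is sec²φ, so apparent-area ratio = sec²φ₁ / sec²φ₂ = cos²φ₂ / cos²φ₁.
cos²φ₂ / cos²φ₁ = 10.4  ⇒  cos φ₁ = cos 37° / √10.4 = 0.7986/3.225 = 0.2476.
φ₁ = arccos(0.2476) ≈ 75.7°.

75.7°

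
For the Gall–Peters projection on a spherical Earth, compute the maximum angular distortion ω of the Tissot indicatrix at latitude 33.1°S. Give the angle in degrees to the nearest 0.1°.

Gall–Peters is a cylindrical equal-area projection with standard parallels at ±45°. Cylindrical equal-area (φ₀ = 45°): h = cos φ / cos 45° along meridians, k = cos 45° / cos φ along parallels; h·k = 1.
At 33.1°: h = 1.185, k = 0.8441; principal scales a = 1.185, b = 0.8441.
sin(ω/2) = (a − b)/(a + b) = 0.3406/2.029 = 0.1679, so ω = 2 arcsin(0.1679) ≈ 19.3°.

19.3°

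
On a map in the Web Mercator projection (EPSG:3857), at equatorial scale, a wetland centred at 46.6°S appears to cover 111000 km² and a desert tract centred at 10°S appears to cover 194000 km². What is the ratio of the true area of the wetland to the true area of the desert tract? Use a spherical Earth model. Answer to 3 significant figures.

0.279

On Mercator the areal scale is sec²φ, so true area = apparent × cos²φ.
True area of wetland: 111000 × cos²(46.6°) = 111000 × 0.4721 = 52400 km².
True area of desert tract: 194000 × cos²(10°) = 194000 × 0.9698 = 188200 km².
Ratio = 52400 / 188200 ≈ 0.279.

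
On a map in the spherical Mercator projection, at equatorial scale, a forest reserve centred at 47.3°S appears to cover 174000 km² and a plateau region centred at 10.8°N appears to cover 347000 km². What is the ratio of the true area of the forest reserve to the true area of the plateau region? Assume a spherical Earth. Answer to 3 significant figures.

On Mercator the areal scale is sec²φ, so true area = apparent × cos²φ.
True area of forest reserve: 174000 × cos²(47.3°) = 174000 × 0.4599 = 80020 km².
True area of plateau region: 347000 × cos²(10.8°) = 347000 × 0.9649 = 334800 km².
Ratio = 80020 / 334800 ≈ 0.239.

0.239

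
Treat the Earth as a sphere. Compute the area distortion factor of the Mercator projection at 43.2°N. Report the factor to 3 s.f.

1.88

Mercator is conformal, so the point scale is isotropic: h = k = sec φ = 1/cos φ.
Areal scale = k² = sec²φ = 1/cos²(43.2°) = 1/0.7290² = 1.882.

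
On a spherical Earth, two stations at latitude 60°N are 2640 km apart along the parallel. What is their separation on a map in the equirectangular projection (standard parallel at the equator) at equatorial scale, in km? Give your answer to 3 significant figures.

5280 km

For the equirectangular projection with φ₀ = 0 (plate carrée), h = 1 along meridians and k = sec φ along parallels.
Along the parallel, k = sec 60° = 1/0.5000 = 2.000.
Map distance = 2640 × 2.000 ≈ 5280 km.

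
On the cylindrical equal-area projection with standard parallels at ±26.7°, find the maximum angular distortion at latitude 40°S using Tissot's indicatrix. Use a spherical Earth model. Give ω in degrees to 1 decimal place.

A cylindrical equal-area projection with standard parallel φ₀ has meridian scale h = cos φ / cos φ₀ and parallel scale k = cos φ₀ / cos φ (so areas are preserved, h·k = 1).
At 40°: h = 0.8575, k = 1.166; principal scales a = 1.166, b = 0.8575.
sin(ω/2) = (a − b)/(a + b) = 0.3087/2.024 = 0.1526, so ω = 2 arcsin(0.1526) ≈ 17.6°.

17.6°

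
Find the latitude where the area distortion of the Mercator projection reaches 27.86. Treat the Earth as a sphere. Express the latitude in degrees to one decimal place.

Mercator areal scale is sec²φ.
sec²φ = 27.86  ⇒  cos²φ = 0.03589  ⇒  cos φ = 0.1895.
φ = arccos(0.1895) ≈ 79.1°.

79.1°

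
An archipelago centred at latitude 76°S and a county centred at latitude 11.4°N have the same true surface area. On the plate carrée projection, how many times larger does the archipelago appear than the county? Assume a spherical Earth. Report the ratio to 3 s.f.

For the equirectangular projection with φ₀ = 0 (plate carrée), h = 1 along meridians and k = sec φ along parallels.
Areal scale at 76°: h·k = 1.000 × 4.134 = 4.134.
Areal scale at 11.4°: h·k = 1.000 × 1.020 = 1.020.
Ratio = 4.134/1.020 ≈ 4.05.

4.05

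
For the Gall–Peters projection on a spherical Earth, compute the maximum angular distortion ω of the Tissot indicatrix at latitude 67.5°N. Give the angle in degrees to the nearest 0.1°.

66.3°

Gall–Peters is a cylindrical equal-area projection with standard parallels at ±45°. A cylindrical equal-area projection with standard parallel φ₀ has meridian scale h = cos φ / cos φ₀ and parallel scale k = cos φ₀ / cos φ (so areas are preserved, h·k = 1).
At 67.5°: h = 0.5412, k = 1.848; principal scales a = 1.848, b = 0.5412.
sin(ω/2) = (a − b)/(a + b) = 1.307/2.389 = 0.5469, so ω = 2 arcsin(0.5469) ≈ 66.3°.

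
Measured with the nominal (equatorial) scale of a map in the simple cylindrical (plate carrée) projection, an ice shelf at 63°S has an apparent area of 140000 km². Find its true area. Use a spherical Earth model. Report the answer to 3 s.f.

63600 km²

Plate carrée maps x = Rλ, y = Rφ. The meridian scale is h = 1 and the parallel scale is k = 1/cos φ = sec φ.
Areal scale = h·k = 1 × sec φ; at 63°, h = 1.000, k = 2.203, so h·k = 2.203.
True area = apparent / (areal scale) = 140000 / 2.203 ≈ 63600 km².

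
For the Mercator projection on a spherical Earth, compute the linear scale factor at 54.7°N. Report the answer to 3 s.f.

1.73

Mercator is conformal, so the point scale is isotropic: h = k = sec φ = 1/cos φ.
k = 1/cos 54.7° = 1/0.5779 = 1.731.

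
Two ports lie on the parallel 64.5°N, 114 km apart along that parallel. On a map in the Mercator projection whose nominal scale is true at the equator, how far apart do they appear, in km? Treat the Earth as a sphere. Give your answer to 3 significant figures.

265 km

For Mercator, h = k = sec φ (a conformal cylindrical projection has a single point scale, 1/cos φ).
Along the parallel, k = sec 64.5° = 1/0.4305 = 2.323.
Map distance = 114 × 2.323 ≈ 265 km.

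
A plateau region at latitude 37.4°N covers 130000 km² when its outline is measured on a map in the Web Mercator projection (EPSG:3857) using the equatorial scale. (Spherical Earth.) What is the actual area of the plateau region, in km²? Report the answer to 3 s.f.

The Mercator projection is conformal; its linear scale factor is the same in every direction and equals sec φ = 1/cos φ.
Areal scale = k² = sec²φ = 1/cos²(37.4°) = 1/0.7944² = 1.585.
True area = apparent / (areal scale) = 130000 / 1.585 ≈ 82000 km².

82000 km²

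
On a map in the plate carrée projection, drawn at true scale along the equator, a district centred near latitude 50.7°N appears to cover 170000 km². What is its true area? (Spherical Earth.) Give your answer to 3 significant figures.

108000 km²

Plate carrée maps x = Rλ, y = Rφ. The meridian scale is h = 1 and the parallel scale is k = 1/cos φ = sec φ.
Areal scale = h·k = 1 × sec φ; at 50.7°, h = 1.000, k = 1.579, so h·k = 1.579.
True area = apparent / (areal scale) = 170000 / 1.579 ≈ 108000 km².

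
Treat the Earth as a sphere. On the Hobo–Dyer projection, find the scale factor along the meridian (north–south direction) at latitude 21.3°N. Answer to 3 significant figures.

1.17

Hobo–Dyer is a cylindrical equal-area projection with standard parallels at ±37.5°. Cylindrical equal-area (φ₀ = 37.5°): h = cos φ / cos 37.5° along meridians, k = cos 37.5° / cos φ along parallels; h·k = 1.
h = cos 21.3° / cos 37.5° = 0.9317/0.7934 = 1.174.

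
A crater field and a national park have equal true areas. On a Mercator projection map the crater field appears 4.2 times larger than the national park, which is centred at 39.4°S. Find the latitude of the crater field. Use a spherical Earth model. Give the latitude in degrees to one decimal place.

Mercator areal scale is sec²φ, so apparent-area ratio = sec²φ₁ / sec²φ₂ = cos²φ₂ / cos²φ₁.
cos²φ₂ / cos²φ₁ = 4.2  ⇒  cos φ₁ = cos 39.4° / √4.2 = 0.7727/2.049 = 0.3771.
φ₁ = arccos(0.3771) ≈ 67.8°.

67.8°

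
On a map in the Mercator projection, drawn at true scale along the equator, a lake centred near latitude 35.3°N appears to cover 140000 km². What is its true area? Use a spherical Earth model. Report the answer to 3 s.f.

The Mercator projection is conformal; its linear scale factor is the same in every direction and equals sec φ = 1/cos φ.
Areal scale = k² = sec²φ = 1/cos²(35.3°) = 1/0.8161² = 1.501.
True area = apparent / (areal scale) = 140000 / 1.501 ≈ 93300 km².

93300 km²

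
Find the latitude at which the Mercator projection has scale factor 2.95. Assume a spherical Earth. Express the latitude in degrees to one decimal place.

70.2°

Mercator scale is k = sec φ = 1/cos φ.
1/cos φ = 2.95  ⇒  cos φ = 0.3390  ⇒  φ = arccos(0.3390) ≈ 70.2°.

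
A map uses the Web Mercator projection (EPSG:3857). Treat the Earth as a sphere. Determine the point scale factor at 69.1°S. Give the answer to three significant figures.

Mercator is conformal, so the point scale is isotropic: h = k = sec φ = 1/cos φ.
k = 1/cos 69.1° = 1/0.3567 = 2.803.

2.80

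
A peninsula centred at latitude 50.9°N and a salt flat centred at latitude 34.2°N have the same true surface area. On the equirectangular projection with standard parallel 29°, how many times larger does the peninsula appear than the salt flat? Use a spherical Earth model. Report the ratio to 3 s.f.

In the equirectangular projection with standard parallel φ₀ = 29° (x = Rλ cos φ₀, y = Rφ), meridians are true-scale (h = 1) and the parallel scale is k = cos φ₀ / cos φ.
Areal scale at 50.9°: h·k = 1.000 × 1.387 = 1.387.
Areal scale at 34.2°: h·k = 1.000 × 1.057 = 1.057.
Ratio = 1.387/1.057 ≈ 1.31.

1.31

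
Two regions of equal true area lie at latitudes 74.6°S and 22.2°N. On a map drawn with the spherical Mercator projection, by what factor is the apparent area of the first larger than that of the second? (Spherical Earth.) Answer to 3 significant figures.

12.2

On Mercator, area is exaggerated by sec²φ = 1/cos²φ.
At 74.6°: sec²(74.6°) = 1/0.2656² = 14.18.
At 22.2°: sec²(22.2°) = 1/0.9259² = 1.167.
Ratio = 14.18/1.167 = cos²(22.2°)/cos²(74.6°) ≈ 12.2.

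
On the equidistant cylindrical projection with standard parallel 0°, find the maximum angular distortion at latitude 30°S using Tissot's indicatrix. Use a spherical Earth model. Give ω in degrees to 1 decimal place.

Plate carrée maps x = Rλ, y = Rφ. The meridian scale is h = 1 and the parallel scale is k = 1/cos φ = sec φ.
At 30°: h = 1.000, k = 1.155; principal scales a = 1.155, b = 1.000.
sin(ω/2) = (a − b)/(a + b) = 0.1547/2.155 = 0.07180, so ω = 2 arcsin(0.07180) ≈ 8.2°.

8.2°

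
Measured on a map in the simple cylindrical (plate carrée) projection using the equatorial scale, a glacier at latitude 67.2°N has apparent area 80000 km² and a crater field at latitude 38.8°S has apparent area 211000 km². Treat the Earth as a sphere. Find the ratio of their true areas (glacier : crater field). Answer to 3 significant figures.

Plate carrée has h = 1 and k = sec φ, giving areal scale sec φ; true area = (apparent area) · cos φ.
True area of glacier: 80000 × cos(67.2°) = 80000 × 0.3875 = 31000 km².
True area of crater field: 211000 × cos(38.8°) = 211000 × 0.7793 = 164400 km².
Ratio = 31000 / 164400 ≈ 0.189.

0.189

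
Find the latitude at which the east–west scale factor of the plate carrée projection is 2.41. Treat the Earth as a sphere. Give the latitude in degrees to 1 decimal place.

Plate carrée: h = 1, k = sec φ along parallels.
sec φ = 2.41  ⇒  cos φ = 0.4149  ⇒  φ ≈ 65.5°.

65.5°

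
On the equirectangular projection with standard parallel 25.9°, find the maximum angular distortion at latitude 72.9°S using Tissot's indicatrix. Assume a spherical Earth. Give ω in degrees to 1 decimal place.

61.0°

With standard parallel φ₀ = 25.9°, the equirectangular projection gives x = Rλ cos φ₀, y = Rφ, so h = 1 and k = cos 25.9° / cos φ.
At 72.9°: h = 1.000, k = 3.059; principal scales a = 3.059, b = 1.000.
sin(ω/2) = (a − b)/(a + b) = 2.059/4.059 = 0.5073, so ω = 2 arcsin(0.5073) ≈ 61.0°.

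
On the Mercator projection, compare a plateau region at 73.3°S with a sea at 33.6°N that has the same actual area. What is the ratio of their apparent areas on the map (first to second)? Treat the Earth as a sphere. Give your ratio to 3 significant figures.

8.40

Mercator is conformal with k = sec φ, so areal scale = k² = sec²φ.
At 73.3°: sec²(73.3°) = 1/0.2874² = 12.11.
At 33.6°: sec²(33.6°) = 1/0.8329² = 1.441.
Ratio = 12.11/1.441 = cos²(33.6°)/cos²(73.3°) ≈ 8.40.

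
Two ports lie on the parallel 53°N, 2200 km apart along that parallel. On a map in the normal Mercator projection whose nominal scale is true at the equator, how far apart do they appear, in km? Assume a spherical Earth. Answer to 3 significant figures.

For Mercator, h = k = sec φ (a conformal cylindrical projection has a single point scale, 1/cos φ).
Along the parallel, k = sec 53° = 1/0.6018 = 1.662.
Map distance = 2200 × 1.662 ≈ 3660 km.

3660 km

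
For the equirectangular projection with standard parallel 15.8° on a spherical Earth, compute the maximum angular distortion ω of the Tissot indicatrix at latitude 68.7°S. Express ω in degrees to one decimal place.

53.7°

With standard parallel φ₀ = 15.8°, the equirectangular projection gives x = Rλ cos φ₀, y = Rφ, so h = 1 and k = cos 15.8° / cos φ.
At 68.7°: h = 1.000, k = 2.649; principal scales a = 2.649, b = 1.000.
sin(ω/2) = (a − b)/(a + b) = 1.649/3.649 = 0.4519, so ω = 2 arcsin(0.4519) ≈ 53.7°.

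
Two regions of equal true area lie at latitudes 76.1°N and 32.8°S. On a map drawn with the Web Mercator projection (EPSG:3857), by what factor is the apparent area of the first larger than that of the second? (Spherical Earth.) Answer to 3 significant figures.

On Mercator, area is exaggerated by sec²φ = 1/cos²φ.
At 76.1°: sec²(76.1°) = 1/0.2402² = 17.33.
At 32.8°: sec²(32.8°) = 1/0.8406² = 1.415.
Ratio = 17.33/1.415 = cos²(32.8°)/cos²(76.1°) ≈ 12.2.

12.2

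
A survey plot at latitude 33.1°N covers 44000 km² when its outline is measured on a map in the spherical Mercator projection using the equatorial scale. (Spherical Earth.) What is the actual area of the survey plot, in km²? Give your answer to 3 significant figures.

30900 km²

Mercator is conformal, so the point scale is isotropic: h = k = sec φ = 1/cos φ.
Areal scale = k² = sec²φ = 1/cos²(33.1°) = 1/0.8377² = 1.425.
True area = apparent / (areal scale) = 44000 / 1.425 ≈ 30900 km².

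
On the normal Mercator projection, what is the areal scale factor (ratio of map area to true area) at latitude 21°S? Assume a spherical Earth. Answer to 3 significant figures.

Mercator is conformal, so the point scale is isotropic: h = k = sec φ = 1/cos φ.
Areal scale = k² = sec²φ = 1/cos²(21°) = 1/0.9336² = 1.147.

1.15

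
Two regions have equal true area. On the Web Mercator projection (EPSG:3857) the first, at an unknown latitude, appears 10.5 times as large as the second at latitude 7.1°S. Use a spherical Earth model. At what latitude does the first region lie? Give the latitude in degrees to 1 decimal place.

For equal true areas on Mercator, apparent areas scale as sec²φ, so the ratio is cos²φ₂ / cos²φ₁.
cos²φ₂ / cos²φ₁ = 10.5  ⇒  cos φ₁ = cos 7.1° / √10.5 = 0.9923/3.240 = 0.3062.
φ₁ = arccos(0.3062) ≈ 72.2°.

72.2°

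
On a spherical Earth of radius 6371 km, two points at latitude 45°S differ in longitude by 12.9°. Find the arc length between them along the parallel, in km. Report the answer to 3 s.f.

Arc length along a parallel = R cos φ · Δλ (with Δλ in radians).
= 6371 × cos 45° × (12.9° × π/180) = 6371 × 0.7071 × 0.2251 ≈ 1010 km.

1010 km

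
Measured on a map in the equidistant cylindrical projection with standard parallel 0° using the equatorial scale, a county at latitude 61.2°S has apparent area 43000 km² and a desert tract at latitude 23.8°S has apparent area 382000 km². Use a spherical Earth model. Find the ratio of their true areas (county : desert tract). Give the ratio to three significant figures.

0.0593

On the plate carrée, areal scale = h·k = 1 × sec φ, so true area = apparent × cos φ.
True area of county: 43000 × cos(61.2°) = 43000 × 0.4818 = 20720 km².
True area of desert tract: 382000 × cos(23.8°) = 382000 × 0.9150 = 349500 km².
Ratio = 20720 / 349500 ≈ 0.0593.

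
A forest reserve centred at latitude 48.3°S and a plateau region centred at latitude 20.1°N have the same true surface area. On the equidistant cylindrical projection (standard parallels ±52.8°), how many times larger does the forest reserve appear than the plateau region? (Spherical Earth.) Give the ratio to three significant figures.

The equidistant cylindrical projection with φ₀ = 52.8° has h = 1 (meridians true) and k = cos φ₀ / cos φ along parallels.
Areal scale at 48.3°: h·k = 1.000 × 0.9089 = 0.9089.
Areal scale at 20.1°: h·k = 1.000 × 0.6438 = 0.6438.
Ratio = 0.9089/0.6438 ≈ 1.41.

1.41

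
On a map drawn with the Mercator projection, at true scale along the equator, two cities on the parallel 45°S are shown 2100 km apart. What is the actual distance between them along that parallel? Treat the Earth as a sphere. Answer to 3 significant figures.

For Mercator, h = k = sec φ (a conformal cylindrical projection has a single point scale, 1/cos φ).
Along the parallel at 45°, map distances are exaggerated by k = sec 45° = 1.414.
True distance = 2100 / 1.414 = 2100 × cos 45° ≈ 1480 km.

1480 km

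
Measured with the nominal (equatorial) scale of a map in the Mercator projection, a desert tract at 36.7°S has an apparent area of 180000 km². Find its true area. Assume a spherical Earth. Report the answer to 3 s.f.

Mercator is conformal, so the point scale is isotropic: h = k = sec φ = 1/cos φ.
Areal scale = k² = sec²φ = 1/cos²(36.7°) = 1/0.8018² = 1.556.
True area = apparent / (areal scale) = 180000 / 1.556 ≈ 116000 km².

116000 km²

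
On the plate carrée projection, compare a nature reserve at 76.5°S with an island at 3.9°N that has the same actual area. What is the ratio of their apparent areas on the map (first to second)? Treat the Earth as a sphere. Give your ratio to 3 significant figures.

Plate carrée maps x = Rλ, y = Rφ. The meridian scale is h = 1 and the parallel scale is k = 1/cos φ = sec φ.
Areal scale at 76.5°: h·k = 1.000 × 4.284 = 4.284.
Areal scale at 3.9°: h·k = 1.000 × 1.002 = 1.002.
Ratio = 4.284/1.002 ≈ 4.27.

4.27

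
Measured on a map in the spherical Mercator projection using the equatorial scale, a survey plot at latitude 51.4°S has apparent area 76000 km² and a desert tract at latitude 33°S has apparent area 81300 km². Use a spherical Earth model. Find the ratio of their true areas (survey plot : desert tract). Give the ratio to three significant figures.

0.517

On Mercator the areal scale is sec²φ, so true area = apparent × cos²φ.
True area of survey plot: 76000 × cos²(51.4°) = 76000 × 0.3892 = 29580 km².
True area of desert tract: 81300 × cos²(33°) = 81300 × 0.7034 = 57180 km².
Ratio = 29580 / 57180 ≈ 0.517.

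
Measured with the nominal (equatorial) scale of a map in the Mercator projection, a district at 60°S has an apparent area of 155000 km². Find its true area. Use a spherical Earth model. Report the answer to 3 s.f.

38800 km²

The Mercator projection is conformal; its linear scale factor is the same in every direction and equals sec φ = 1/cos φ.
Areal scale = k² = sec²φ = 1/cos²(60°) = 1/0.5000² = 4.000.
True area = apparent / (areal scale) = 155000 / 4.000 ≈ 38800 km².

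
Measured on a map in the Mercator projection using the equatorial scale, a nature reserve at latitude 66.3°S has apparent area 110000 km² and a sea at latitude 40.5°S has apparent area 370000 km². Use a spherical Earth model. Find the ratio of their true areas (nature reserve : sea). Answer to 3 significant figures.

On Mercator the areal scale is sec²φ, so true area = apparent × cos²φ.
True area of nature reserve: 110000 × cos²(66.3°) = 110000 × 0.1616 = 17770 km².
True area of sea: 370000 × cos²(40.5°) = 370000 × 0.5782 = 213900 km².
Ratio = 17770 / 213900 ≈ 0.0831.

0.0831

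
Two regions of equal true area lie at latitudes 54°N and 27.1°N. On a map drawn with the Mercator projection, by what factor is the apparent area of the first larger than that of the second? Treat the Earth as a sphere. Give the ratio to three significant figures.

2.29

On Mercator, area is exaggerated by sec²φ = 1/cos²φ.
At 54°: sec²(54°) = 1/0.5878² = 2.894.
At 27.1°: sec²(27.1°) = 1/0.8902² = 1.262.
Ratio = 2.894/1.262 = cos²(27.1°)/cos²(54°) ≈ 2.29.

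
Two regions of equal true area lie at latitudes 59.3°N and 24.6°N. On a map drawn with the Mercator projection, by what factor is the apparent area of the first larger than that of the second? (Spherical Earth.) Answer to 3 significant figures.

3.17

On Mercator, area is exaggerated by sec²φ = 1/cos²φ.
At 59.3°: sec²(59.3°) = 1/0.5105² = 3.837.
At 24.6°: sec²(24.6°) = 1/0.9092² = 1.210.
Ratio = 3.837/1.210 = cos²(24.6°)/cos²(59.3°) ≈ 3.17.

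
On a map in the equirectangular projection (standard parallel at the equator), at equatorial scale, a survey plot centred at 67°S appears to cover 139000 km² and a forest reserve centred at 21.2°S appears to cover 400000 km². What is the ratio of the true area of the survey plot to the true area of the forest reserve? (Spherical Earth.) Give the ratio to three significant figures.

On the plate carrée, areal scale = h·k = 1 × sec φ, so true area = apparent × cos φ.
True area of survey plot: 139000 × cos(67°) = 139000 × 0.3907 = 54310 km².
True area of forest reserve: 400000 × cos(21.2°) = 400000 × 0.9323 = 372900 km².
Ratio = 54310 / 372900 ≈ 0.146.

0.146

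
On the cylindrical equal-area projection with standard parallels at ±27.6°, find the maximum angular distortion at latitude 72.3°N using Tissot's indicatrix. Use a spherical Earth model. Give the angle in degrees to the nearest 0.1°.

A cylindrical equal-area projection with standard parallel φ₀ has meridian scale h = cos φ / cos φ₀ and parallel scale k = cos φ₀ / cos φ (so areas are preserved, h·k = 1).
At 72.3°: h = 0.3431, k = 2.915; principal scales a = 2.915, b = 0.3431.
sin(ω/2) = (a − b)/(a + b) = 2.572/3.258 = 0.7894, so ω = 2 arcsin(0.7894) ≈ 104.3°.

104.3°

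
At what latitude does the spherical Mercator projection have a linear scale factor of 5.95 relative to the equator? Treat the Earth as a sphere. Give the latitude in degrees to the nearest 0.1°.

Mercator scale is k = sec φ = 1/cos φ.
1/cos φ = 5.95  ⇒  cos φ = 0.1681  ⇒  φ = arccos(0.1681) ≈ 80.3°.

80.3°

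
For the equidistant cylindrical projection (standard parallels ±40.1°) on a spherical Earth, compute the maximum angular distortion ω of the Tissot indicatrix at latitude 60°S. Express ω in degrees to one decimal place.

With standard parallel φ₀ = 40.1°, the equirectangular projection gives x = Rλ cos φ₀, y = Rφ, so h = 1 and k = cos 40.1° / cos φ.
At 60°: h = 1.000, k = 1.530; principal scales a = 1.530, b = 1.000.
sin(ω/2) = (a − b)/(a + b) = 0.5298/2.530 = 0.2094, so ω = 2 arcsin(0.2094) ≈ 24.2°.

24.2°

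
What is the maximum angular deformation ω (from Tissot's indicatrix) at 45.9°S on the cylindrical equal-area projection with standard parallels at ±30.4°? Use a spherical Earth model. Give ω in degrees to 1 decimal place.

24.4°

A cylindrical equal-area projection with standard parallel φ₀ has meridian scale h = cos φ / cos φ₀ and parallel scale k = cos φ₀ / cos φ (so areas are preserved, h·k = 1).
At 45.9°: h = 0.8068, k = 1.239; principal scales a = 1.239, b = 0.8068.
sin(ω/2) = (a − b)/(a + b) = 0.4326/2.046 = 0.2114, so ω = 2 arcsin(0.2114) ≈ 24.4°.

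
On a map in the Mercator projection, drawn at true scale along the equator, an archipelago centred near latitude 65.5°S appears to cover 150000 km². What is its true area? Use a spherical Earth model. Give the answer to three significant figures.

25800 km²

The Mercator projection is conformal; its linear scale factor is the same in every direction and equals sec φ = 1/cos φ.
Areal scale = k² = sec²φ = 1/cos²(65.5°) = 1/0.4147² = 5.815.
True area = apparent / (areal scale) = 150000 / 5.815 ≈ 25800 km².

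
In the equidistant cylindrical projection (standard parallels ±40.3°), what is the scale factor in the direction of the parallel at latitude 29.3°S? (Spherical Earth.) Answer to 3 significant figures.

In the equirectangular projection with standard parallel φ₀ = 40.3° (x = Rλ cos φ₀, y = Rφ), meridians are true-scale (h = 1) and the parallel scale is k = cos φ₀ / cos φ.
k = cos 40.3° / cos 29.3° = 0.7627/0.8721 = 0.8746.

0.875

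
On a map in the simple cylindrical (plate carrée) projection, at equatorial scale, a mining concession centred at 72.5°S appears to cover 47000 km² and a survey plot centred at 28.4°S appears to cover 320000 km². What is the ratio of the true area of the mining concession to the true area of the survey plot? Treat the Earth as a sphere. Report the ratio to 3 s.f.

0.0502

Plate carrée has h = 1 and k = sec φ, giving areal scale sec φ; true area = (apparent area) · cos φ.
True area of mining concession: 47000 × cos(72.5°) = 47000 × 0.3007 = 14130 km².
True area of survey plot: 320000 × cos(28.4°) = 320000 × 0.8796 = 281500 km².
Ratio = 14130 / 281500 ≈ 0.0502.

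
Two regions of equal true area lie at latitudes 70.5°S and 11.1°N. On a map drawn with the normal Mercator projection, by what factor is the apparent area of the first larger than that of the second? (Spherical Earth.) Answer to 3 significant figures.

On Mercator, area is exaggerated by sec²φ = 1/cos²φ.
At 70.5°: sec²(70.5°) = 1/0.3338² = 8.974.
At 11.1°: sec²(11.1°) = 1/0.9813² = 1.038.
Ratio = 8.974/1.038 = cos²(11.1°)/cos²(70.5°) ≈ 8.64.

8.64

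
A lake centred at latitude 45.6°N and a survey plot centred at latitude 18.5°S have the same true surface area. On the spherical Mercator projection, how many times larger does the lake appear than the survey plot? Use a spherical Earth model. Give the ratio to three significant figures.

1.84

Mercator areal scale is sec²φ.
At 45.6°: sec²(45.6°) = 1/0.6997² = 2.043.
At 18.5°: sec²(18.5°) = 1/0.9483² = 1.112.
Ratio = 2.043/1.112 = cos²(18.5°)/cos²(45.6°) ≈ 1.84.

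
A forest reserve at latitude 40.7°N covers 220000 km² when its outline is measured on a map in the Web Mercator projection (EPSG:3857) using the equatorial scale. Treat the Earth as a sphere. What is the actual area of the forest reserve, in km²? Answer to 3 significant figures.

126000 km²

The Mercator projection is conformal; its linear scale factor is the same in every direction and equals sec φ = 1/cos φ.
Areal scale = k² = sec²φ = 1/cos²(40.7°) = 1/0.7581² = 1.740.
True area = apparent / (areal scale) = 220000 / 1.740 ≈ 126000 km².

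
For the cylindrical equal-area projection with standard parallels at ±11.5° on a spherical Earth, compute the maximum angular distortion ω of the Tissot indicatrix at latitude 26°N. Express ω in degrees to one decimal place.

Cylindrical equal-area (φ₀ = 11.5°): h = cos φ / cos 11.5° along meridians, k = cos 11.5° / cos φ along parallels; h·k = 1.
At 26°: h = 0.9172, k = 1.090; principal scales a = 1.090, b = 0.9172.
sin(ω/2) = (a − b)/(a + b) = 0.1731/2.007 = 0.08621, so ω = 2 arcsin(0.08621) ≈ 9.9°.

9.9°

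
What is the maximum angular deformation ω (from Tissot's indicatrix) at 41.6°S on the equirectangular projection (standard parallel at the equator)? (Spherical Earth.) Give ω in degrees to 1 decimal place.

16.6°

In the plate carrée (x = Rλ, y = Rφ), meridians are true-scale (h = 1) and parallels are stretched by k = sec φ.
At 41.6°: h = 1.000, k = 1.337; principal scales a = 1.337, b = 1.000.
sin(ω/2) = (a − b)/(a + b) = 0.3373/2.337 = 0.1443, so ω = 2 arcsin(0.1443) ≈ 16.6°.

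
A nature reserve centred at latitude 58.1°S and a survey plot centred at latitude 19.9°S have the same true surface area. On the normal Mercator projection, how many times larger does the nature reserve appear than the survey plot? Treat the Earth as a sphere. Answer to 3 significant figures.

3.17

Mercator is conformal with k = sec φ, so areal scale = k² = sec²φ.
At 58.1°: sec²(58.1°) = 1/0.5284² = 3.581.
At 19.9°: sec²(19.9°) = 1/0.9403² = 1.131.
Ratio = 3.581/1.131 = cos²(19.9°)/cos²(58.1°) ≈ 3.17.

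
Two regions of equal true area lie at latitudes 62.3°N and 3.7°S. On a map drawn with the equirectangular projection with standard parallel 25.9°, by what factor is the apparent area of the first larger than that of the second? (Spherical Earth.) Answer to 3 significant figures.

In the equirectangular projection with standard parallel φ₀ = 25.9° (x = Rλ cos φ₀, y = Rφ), meridians are true-scale (h = 1) and the parallel scale is k = cos φ₀ / cos φ.
Areal scale at 62.3°: h·k = 1.000 × 1.935 = 1.935.
Areal scale at 3.7°: h·k = 1.000 × 0.9014 = 0.9014.
Ratio = 1.935/0.9014 ≈ 2.15.

2.15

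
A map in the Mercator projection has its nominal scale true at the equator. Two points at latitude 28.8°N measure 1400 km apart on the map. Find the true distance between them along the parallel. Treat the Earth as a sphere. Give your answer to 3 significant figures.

1230 km

For Mercator, h = k = sec φ (a conformal cylindrical projection has a single point scale, 1/cos φ).
Along the parallel at 28.8°, map distances are exaggerated by k = sec 28.8° = 1.141.
True distance = 1400 / 1.141 = 1400 × cos 28.8° ≈ 1230 km.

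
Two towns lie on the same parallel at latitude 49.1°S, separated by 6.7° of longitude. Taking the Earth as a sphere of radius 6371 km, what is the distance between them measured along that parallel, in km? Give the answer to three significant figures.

488 km

Arc length along a parallel = R cos φ · Δλ (with Δλ in radians).
= 6371 × cos 49.1° × (6.7° × π/180) = 6371 × 0.6547 × 0.1169 ≈ 488 km.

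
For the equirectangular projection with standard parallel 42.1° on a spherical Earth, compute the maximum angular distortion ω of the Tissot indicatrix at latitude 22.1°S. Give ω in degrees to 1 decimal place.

12.7°

In the equirectangular projection with standard parallel φ₀ = 42.1° (x = Rλ cos φ₀, y = Rφ), meridians are true-scale (h = 1) and the parallel scale is k = cos φ₀ / cos φ.
At 22.1°: h = 1.000, k = 0.8008; principal scales a = 1.000, b = 0.8008.
sin(ω/2) = (a − b)/(a + b) = 0.1992/1.801 = 0.1106, so ω = 2 arcsin(0.1106) ≈ 12.7°.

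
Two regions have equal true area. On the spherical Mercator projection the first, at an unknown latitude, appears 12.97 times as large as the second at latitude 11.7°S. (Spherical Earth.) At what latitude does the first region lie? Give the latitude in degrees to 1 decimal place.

On Mercator, (apparent₁)/(apparent₂) = sec²φ₁ / sec²φ₂ when true areas are equal.
cos²φ₂ / cos²φ₁ = 12.97  ⇒  cos φ₁ = cos 11.7° / √12.97 = 0.9792/3.601 = 0.2719.
φ₁ = arccos(0.2719) ≈ 74.2°.

74.2°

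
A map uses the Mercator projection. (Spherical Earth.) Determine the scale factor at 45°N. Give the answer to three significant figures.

1.41

For Mercator, h = k = sec φ (a conformal cylindrical projection has a single point scale, 1/cos φ).
k = 1/cos 45° = 1/0.7071 = 1.414.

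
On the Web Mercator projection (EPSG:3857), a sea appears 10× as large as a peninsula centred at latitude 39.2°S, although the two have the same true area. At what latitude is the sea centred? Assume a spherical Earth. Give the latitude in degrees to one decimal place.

75.8°

On Mercator, (apparent₁)/(apparent₂) = sec²φ₁ / sec²φ₂ when true areas are equal.
cos²φ₂ / cos²φ₁ = 10  ⇒  cos φ₁ = cos 39.2° / √10 = 0.7749/3.162 = 0.2451.
φ₁ = arccos(0.2451) ≈ 75.8°.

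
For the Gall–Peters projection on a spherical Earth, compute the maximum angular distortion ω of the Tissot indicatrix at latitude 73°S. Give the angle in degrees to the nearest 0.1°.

90.1°

The Gall–Peters projection is cylindrical equal-area with φ₀ = 45°. Cylindrical equal-area (φ₀ = 45°): h = cos φ / cos 45° along meridians, k = cos 45° / cos φ along parallels; h·k = 1.
At 73°: h = 0.4135, k = 2.419; principal scales a = 2.419, b = 0.4135.
sin(ω/2) = (a − b)/(a + b) = 2.005/2.832 = 0.7080, so ω = 2 arcsin(0.7080) ≈ 90.1°.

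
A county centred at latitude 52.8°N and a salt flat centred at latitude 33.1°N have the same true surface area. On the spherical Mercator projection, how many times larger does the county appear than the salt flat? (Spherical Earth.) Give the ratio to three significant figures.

1.92

Mercator is conformal with k = sec φ, so areal scale = k² = sec²φ.
At 52.8°: sec²(52.8°) = 1/0.6046² = 2.736.
At 33.1°: sec²(33.1°) = 1/0.8377² = 1.425.
Ratio = 2.736/1.425 = cos²(33.1°)/cos²(52.8°) ≈ 1.92.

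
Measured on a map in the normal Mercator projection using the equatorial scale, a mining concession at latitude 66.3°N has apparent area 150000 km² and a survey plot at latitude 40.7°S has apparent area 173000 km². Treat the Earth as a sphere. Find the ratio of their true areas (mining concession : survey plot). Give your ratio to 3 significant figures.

Mercator's areal exaggeration is sec²φ; hence true area = (apparent area) · cos²φ.
True area of mining concession: 150000 × cos²(66.3°) = 150000 × 0.1616 = 24230 km².
True area of survey plot: 173000 × cos²(40.7°) = 173000 × 0.5748 = 99430 km².
Ratio = 24230 / 99430 ≈ 0.244.

0.244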